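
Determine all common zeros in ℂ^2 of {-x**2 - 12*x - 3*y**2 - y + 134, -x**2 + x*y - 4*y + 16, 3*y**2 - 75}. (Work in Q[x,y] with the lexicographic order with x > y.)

{(4, -5)}

Compute a lex Gröbner basis by Buchberger's algorithm.
f_1 = -x**2 - 12*x - 3*y**2 - y + 134, LT = x**2.
f_2 = -x**2 + x*y - 4*y + 16, LT = x**2.
f_3 = 3*y**2 - 75, LT = y**2.

S(f_1,f_2): lcm = x**2. S = x*y + 12*x + 3*y**2 - 3*y - 118.
  reduce S modulo (f_1, f_2, f_3):
  remainder x*y + 12*x - 3*y - 43 ≠ 0; add h_4 = x*y + 12*x - 3*y - 43 to the basis.

S(f_1,h_4): lcm = x**2*y. S = -12*x**2 + 15*x*y + 43*x + 3*y**3 + y**2 - 134*y.
  reduce S modulo (f_1, f_2, f_3, h_4):
  remainder 7*x - 2*y - 38 ≠ 0; add h_5 = 7*x - 2*y - 38 to the basis.

S(f_2,h_4): lcm = x**2*y. S = -12*x**2 - x*y**2 + 3*x*y + 43*x + 4*y**2 - 16*y.
  reduce S modulo (f_1, f_2, f_3, h_4, h_5):
  remainder 41*y + 205 ≠ 0; add h_6 = 41*y + 205 to the basis.

The other S-polynomials (S(f_1,f_3), S(f_2,f_3), S(f_3,h_4), S(f_1,h_5), S(f_2,h_5), S(f_3,h_5), S(h_4,h_5), S(f_1,h_6), S(f_2,h_6), S(f_3,h_6), S(h_4,h_6), S(h_5,h_6)) all reduce to 0 modulo the current basis, so we have a Gröbner basis.
Inter-reduce: drop elements whose leading term is divisible by another's, tail-reduce, and make monic.
Reduced Gröbner basis: {x - 4, y + 5}.

Elimination: the polynomial y + 5 lies in the elimination ideal for y, so y ∈ {-5}. For each such y, the remaining basis elements (now univariate) give the rest of the solution.
  y = -5: the earlier basis element becomes x - 4 = 0, giving x = 4 — point (4, -5).
This is the nonlinear analogue of row-reducing a linear system.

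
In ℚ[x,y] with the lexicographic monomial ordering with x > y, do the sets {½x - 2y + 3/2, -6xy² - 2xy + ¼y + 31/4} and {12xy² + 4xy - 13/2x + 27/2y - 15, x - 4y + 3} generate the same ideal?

Since reduced Gröbner bases are canonical representatives of ideals under a given ordering, it suffices to compute and compare them.
Buchberger on the first generating set:
f_1 = ½x - 2y + 3/2, LT = x.
f_2 = -6xy² - 2xy + ¼y + 31/4, LT = xy².

S(f_1,f_2): lcm = xy². S = -⅓xy - 4y³ + 3y² + 1/24y + 31/24.
  leading term xy: subtract (-⅔y)·f_1 from -⅓xy - 4y³ + 3y² + 1/24y + 31/24 → -4y³ + 5/3y² + 25/24y + 31/24
  leading term y³: no divisor's leading term divides it; move -4y³ to the remainder.
  leading term y²: no divisor's leading term divides it; move 5/3y² to the remainder.
  leading term y: no divisor's leading term divides it; move 25/24y to the remainder.
  leading term 1: no divisor's leading term divides it; move 31/24 to the remainder.
  remainder -4y³ + 5/3y² + 25/24y + 31/24 ≠ 0; add g_3 = -4y³ + 5/3y² + 25/24y + 31/24 to the basis.

S(f_1,g_3): leading monomials are coprime, so the S-polynomial reduces to 0 (Buchberger's first criterion).
S(f_2,g_3): lcm = xy³. S = ¾xy² + 25/96xy + 31/96x - 1/24y² - 31/24y.
  leading term xy²: subtract (3/2y²)·f_1 from ¾xy² + 25/96xy + 31/96x - 1/24y² - 31/24y → 25/96xy + 31/96x + 3y³ - 55/24y² - 31/24y
  leading term xy: subtract (25/48y)·f_1 from 25/96xy + 31/96x + 3y³ - 55/24y² - 31/24y → 31/96x + 3y³ - 5/4y² - 199/96y
  leading term x: subtract (31/48)·f_1 from 31/96x + 3y³ - 5/4y² - 199/96y → 3y³ - 5/4y² - 25/32y - 31/32
  leading term y³: subtract (-¾)·g_3 from 3y³ - 5/4y² - 25/32y - 31/32 → 0
  remainder 0.

Every S-polynomial of the final basis reduces to 0, so we have a Gröbner basis.
Inter-reduce: drop elements whose leading term is divisible by another's, tail-reduce, and make monic.
Reduced Gröbner basis: {x - 4y + 3, y³ - 5/12y² - 25/96y - 31/96}.

Buchberger on the second generating set:
h_1 = 12xy² + 4xy - 13/2x + 27/2y - 15, LT = xy².
h_2 = x - 4y + 3, LT = x.

S(h_1,h_2): lcm = xy². S = ⅓xy - 13/24x + 4y³ - 3y² + 9/8y - 5/4.
  leading term xy: subtract (⅓y)·h_2 from ⅓xy - 13/24x + 4y³ - 3y² + 9/8y - 5/4 → -13/24x + 4y³ - 5/3y² + ⅛y - 5/4
  leading term x: subtract (-13/24)·h_2 from -13/24x + 4y³ - 5/3y² + ⅛y - 5/4 → 4y³ - 5/3y² - 49/24y + ⅜
  leading term y³: no divisor's leading term divides it; move 4y³ to the remainder.
  leading term y²: no divisor's leading term divides it; move -5/3y² to the remainder.
  leading term y: no divisor's leading term divides it; move -49/24y to the remainder.
  leading term 1: no divisor's leading term divides it; move ⅜ to the remainder.
  remainder 4y³ - 5/3y² - 49/24y + ⅜ ≠ 0; add k_3 = 4y³ - 5/3y² - 49/24y + ⅜ to the basis.

S(h_1,k_3): lcm = xy³. S = ¾xy² - 1/32xy - 3/32x + 9/8y² - 5/4y.
  leading term xy²: subtract (1/16)·h_1 from ¾xy² - 1/32xy - 3/32x + 9/8y² - 5/4y → -9/32xy + 5/16x + 9/8y² - 67/32y + 15/16
  leading term xy: subtract (-9/32y)·h_2 from -9/32xy + 5/16x + 9/8y² - 67/32y + 15/16 → 5/16x - 5/4y + 15/16
  leading term x: subtract (5/16)·h_2 from 5/16x - 5/4y + 15/16 → 0
  remainder 0.

S(h_2,k_3): leading monomials are coprime, so the S-polynomial reduces to 0 (Buchberger's first criterion).
Every S-polynomial of the final basis reduces to 0, so we have a Gröbner basis.
Inter-reduce: drop elements whose leading term is divisible by another's, tail-reduce, and make monic.
Reduced Gröbner basis: {x - 4y + 3, y³ - 5/12y² - 49/96y + 3/32}.

The bases are distinct; the ideals are different.

No, the ideals differ.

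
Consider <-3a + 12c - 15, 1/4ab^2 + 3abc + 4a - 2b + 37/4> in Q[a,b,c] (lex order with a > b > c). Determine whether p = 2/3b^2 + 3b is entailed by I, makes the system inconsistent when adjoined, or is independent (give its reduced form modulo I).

First compute the reduced Gröbner basis of I by Buchberger's algorithm.
f_1 = -3a + 12c - 15, LT = a.
f_2 = 1/4ab^2 + 3abc + 4a - 2b + 37/4, LT = ab^2.

S(f_1,f_2): lcm = ab^2. S = -12abc - 16a - 4b^2c + 5b^2 + 8b - 37.
  reduce S modulo (f_1, f_2):
  remainder -4b^2c + 5b^2 - 48bc^2 + 60bc + 8b - 64c + 43 ≠ 0; add h_3 = -4b^2c + 5b^2 - 48bc^2 + 60bc + 8b - 64c + 43 to the basis.

The other S-polynomials (S(f_1,h_3), S(f_2,h_3)) all reduce to 0 modulo the current basis, so we have a Gröbner basis.
Inter-reduce: drop elements whose leading term is divisible by another's, tail-reduce, and make monic.
Reduced Gröbner basis: {a - 4c + 5, b^2c - 5/4b^2 + 12bc^2 - 15bc - 2b + 16c - 43/4}.
Label its elements g_1 = a - 4c + 5, g_2 = b^2c - 5/4b^2 + 12bc^2 - 15bc - 2b + 16c - 43/4.

Reduce p = 2/3b^2 + 3b modulo G:
  leading term b^2: no divisor's leading term divides it; move 2/3b^2 to the remainder.
  leading term b: no divisor's leading term divides it; move 3b to the remainder.
  normal form = 2/3b^2 + 3b.
The normal form is nonzero, so p ∉ I. Since p minus its normal form lies in I, I + (p) = I + (r) where r = 2/3b^2 + 3b; decide whether this ideal is the whole ring.
Run Buchberger on G together with r (pairs among the g_i already reduce to 0 since G is a Gröbner basis):
g_1 = a - 4c + 5, LT = a.
g_2 = b^2c - 5/4b^2 + 12bc^2 - 15bc - 2b + 16c - 43/4, LT = b^2c.
r = 2/3b^2 + 3b, LT = b^2.

S(g_2,r): lcm = b^2c. S = -5/4b^2 + 12bc^2 - 39/2bc - 2b + 16c - 43/4.
  reduce S modulo (g_1, g_2, r):
  remainder 12bc^2 - 39/2bc + 29/8b + 16c - 43/4 ≠ 0; add m_4 = 12bc^2 - 39/2bc + 29/8b + 16c - 43/4 to the basis.

S(g_2,m_4): lcm = b^2c^2. S = 3/8b^2c - 29/96b^2 + 12bc^3 - 15bc^2 - 10/3bc + 43/48b + 16c^2 - 43/4c.
  reduce S modulo (g_1, g_2, r, m_4):
  remainder -4/3bc + 43/48b - 6c + 129/32 ≠ 0; add m_5 = -4/3bc + 43/48b - 6c + 129/32 to the basis.

S(m_4,m_5): lcm = bc^2. S = -61/64bc + 29/96b - 9/2c^2 + 1673/384c - 43/48.
  reduce S modulo (g_1, g_2, r, m_4, m_5):
  remainder -4157/12288b - 9/2c^2 + 415/48c - 92837/24576 ≠ 0; add m_6 = -4157/12288b - 9/2c^2 + 415/48c - 92837/24576 to the basis.

S(m_4,m_6): lcm = bc^2. S = -13/8bc + 29/96b - 55296/4157c^4 + 106240/4157c^3 - 92837/8314c^2 + 4/3c - 43/48.
  reduce S modulo (g_1, g_2, r, m_4, m_5, m_6):
  remainder -55296/4157c^4 + 106240/4157c^3 - 5501/8314c^2 - 767335/66512c + 800617/266048 ≠ 0; add m_7 = -55296/4157c^4 + 106240/4157c^3 - 5501/8314c^2 - 767335/66512c + 800617/266048 to the basis.

S(m_5,m_6): lcm = bc. S = -43/64b - 55296/4157c^3 + 106240/4157c^2 - 27712/4157c - 387/128.
  reduce S modulo (g_1, g_2, r, m_4, m_5, m_6, m_7):
  remainder -55296/4157c^3 + 143392/4157c^2 - 99092/4157c + 18619/4157 ≠ 0; add m_8 = -55296/4157c^3 + 143392/4157c^2 - 99092/4157c + 18619/4157 to the basis.

The other S-polynomials (S(g_1,g_2), S(g_1,r), S(g_1,m_4), S(r,m_4), S(g_1,m_5), S(g_2,m_5), S(r,m_5), S(g_1,m_6), S(g_2,m_6), S(r,m_6), S(g_1,m_7), S(g_2,m_7), S(r,m_7), S(m_4,m_7), S(m_5,m_7), S(m_6,m_7), S(g_1,m_8), S(g_2,m_8), S(r,m_8), S(m_4,m_8), S(m_5,m_8), S(m_6,m_8), S(m_7,m_8)) all reduce to 0 modulo the current basis, so we have a Gröbner basis.
Inter-reduce: drop elements whose leading term is divisible by another's, tail-reduce, and make monic.
Reduced Gröbner basis: {a - 4c + 5, b + 55296/4157c^2 - 106240/4157c + 92837/8314, c^3 - 4481/1728c^2 + 24773/13824c - 18619/55296}.
The reduced Gröbner basis of I + (p) is {a - 4c + 5, b + 55296/4157c^2 - 106240/4157c + 92837/8314, c^3 - 4481/1728c^2 + 24773/13824c - 18619/55296} ≠ {1}, a proper ideal, so the enlarged system stays consistent: p is independent of I, with normal form 2/3b^2 + 3b.

2/3b^2 + 3b is independent of I; its normal form modulo I is 2/3b^2 + 3b.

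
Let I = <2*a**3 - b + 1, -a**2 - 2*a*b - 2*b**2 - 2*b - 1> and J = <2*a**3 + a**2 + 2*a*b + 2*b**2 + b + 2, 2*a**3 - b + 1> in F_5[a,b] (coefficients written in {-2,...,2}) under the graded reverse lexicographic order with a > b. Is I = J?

Equality of ideals is decidable: compute both reduced Gröbner bases (unique for the ordering) and check whether they agree.
Buchberger on the first generating set:
f_1 = 2*a**3 - b + 1, LT = a**3.
f_2 = -a**2 - 2*a*b - 2*b**2 - 2*b - 1, LT = a**2.

S(f_1,f_2): lcm = a**3. S = -2*a**2*b - 2*a*b**2 - 2*a*b - a + 2*b - 2.
  reduce S modulo (f_1, f_2):
  remainder 2*a*b**2 - b**3 - 2*a*b - b**2 - a - b - 2 ≠ 0; add g_3 = 2*a*b**2 - b**3 - 2*a*b - b**2 - a - b - 2 to the basis.

S(f_1,g_3): lcm = a**3*b**2. S = -2*a**2*b**3 + a**3*b - 2*a**2*b**2 - 2*a**3 - 2*a**2*b + 2*b**3 + a**2 - 2*b**2.
  reduce S modulo (f_1, f_2, g_3):
  remainder b**5 - b**4 + a*b + 2*a + b - 1 ≠ 0; add g_4 = b**5 - b**4 + a*b + 2*a + b - 1 to the basis.

S(f_2,g_3): lcm = a**2*b**2. S = 2*b**4 + a**2*b - 2*a*b**2 + 2*b**3 - 2*a**2 - 2*a*b + b**2 + a.
  reduce S modulo (f_1, f_2, g_3, g_4):
  remainder 2*b**4 - 2*b**3 - 2*a*b + b**2 - a + b - 2 ≠ 0; add g_5 = 2*b**4 - 2*b**3 - 2*a*b + b**2 - a + b - 2 to the basis.

The other S-polynomials (S(f_1,g_4), S(f_2,g_4), S(g_3,g_4), S(f_1,g_5), S(f_2,g_5), S(g_3,g_5), S(g_4,g_5)) all reduce to 0 modulo the current basis, so we have a Gröbner basis.
Inter-reduce: drop elements whose leading term is divisible by another's, tail-reduce, and make monic.
Reduced Gröbner basis: {b**4 - b**3 - a*b - 2*b**2 + 2*a - 2*b - 1, a*b**2 + 2*b**3 - a*b + 2*b**2 + 2*a + 2*b - 1, a**2 + 2*a*b + 2*b**2 + 2*b + 1}.

Buchberger on the second generating set:
h_1 = 2*a**3 + a**2 + 2*a*b + 2*b**2 + b + 2, LT = a**3.
h_2 = 2*a**3 - b + 1, LT = a**3.

S(h_1,h_2): lcm = a**3. S = -2*a**2 + a*b + b**2 + b - 2.
  reduce S modulo (h_1, h_2):
  remainder -2*a**2 + a*b + b**2 + b - 2 ≠ 0; add k_3 = -2*a**2 + a*b + b**2 + b - 2 to the basis.

S(h_1,k_3): lcm = a**3. S = -2*a**2*b - 2*a*b**2 - 2*a**2 - a*b + b**2 - a - 2*b + 1.
  reduce S modulo (h_1, h_2, k_3):
  remainder 2*a*b**2 - b**3 - 2*a*b - b**2 - a - b - 2 ≠ 0; add k_4 = 2*a*b**2 - b**3 - 2*a*b - b**2 - a - b - 2 to the basis.

S(h_1,k_4): lcm = a**3*b**2. S = -2*a**2*b**3 + a**3*b + a**2*b**2 + a*b**3 + b**4 - 2*a**3 - 2*a**2*b - 2*b**3 + a**2 + b**2.
  reduce S modulo (h_1, h_2, k_3, k_4):
  remainder b**5 - b**4 + a*b + 2*a + b - 1 ≠ 0; add k_5 = b**5 - b**4 + a*b + 2*a + b - 1 to the basis.

S(k_3,k_4): lcm = a**2*b**2. S = 2*b**4 + a**2*b - 2*a*b**2 + 2*b**3 - 2*a**2 - 2*a*b + b**2 + a.
  reduce S modulo (h_1, h_2, k_3, k_4, k_5):
  remainder 2*b**4 - 2*b**3 - 2*a*b + b**2 - a + b - 2 ≠ 0; add k_6 = 2*b**4 - 2*b**3 - 2*a*b + b**2 - a + b - 2 to the basis.

The other S-polynomials (S(h_2,k_3), S(h_2,k_4), S(h_1,k_5), S(h_2,k_5), S(k_3,k_5), S(k_4,k_5), S(h_1,k_6), S(h_2,k_6), S(k_3,k_6), S(k_4,k_6), S(k_5,k_6)) all reduce to 0 modulo the current basis, so we have a Gröbner basis.
Inter-reduce: drop elements whose leading term is divisible by another's, tail-reduce, and make monic.
Reduced Gröbner basis: {b**4 - b**3 - a*b - 2*b**2 + 2*a - 2*b - 1, a*b**2 + 2*b**3 - a*b + 2*b**2 + 2*a + 2*b - 1, a**2 + 2*a*b + 2*b**2 + 2*b + 1}.

Same reduced basis, so the two generating sets span the same ideal.

Yes, the ideals are equal.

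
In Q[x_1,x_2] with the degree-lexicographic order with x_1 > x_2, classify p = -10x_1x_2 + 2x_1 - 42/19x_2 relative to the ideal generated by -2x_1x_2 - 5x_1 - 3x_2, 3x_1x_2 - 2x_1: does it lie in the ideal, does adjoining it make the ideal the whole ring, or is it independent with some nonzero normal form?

First compute the reduced Gröbner basis of I by Buchberger's algorithm.
f_1 = -2x_1x_2 - 5x_1 - 3x_2, LT = x_1x_2.
f_2 = 3x_1x_2 - 2x_1, LT = x_1x_2.

S(f_1,f_2): lcm = x_1x_2. S = 19/6x_1 + 3/2x_2.
  leading term x_1: no divisor's leading term divides it; move 19/6x_1 to the remainder.
  leading term x_2: no divisor's leading term divides it; move 3/2x_2 to the remainder.
  remainder 19/6x_1 + 3/2x_2 ≠ 0; add h_3 = 19/6x_1 + 3/2x_2 to the basis.

S(f_1,h_3): lcm = x_1x_2. S = -9/19x_2^2 + 5/2x_1 + 3/2x_2.
  leading term x_2^2: no divisor's leading term divides it; move -9/19x_2^2 to the remainder.
  leading term x_1: subtract (15/19)·h_3 from 5/2x_1 + 3/2x_2 → 6/19x_2
  leading term x_2: no divisor's leading term divides it; move 6/19x_2 to the remainder.
  remainder -9/19x_2^2 + 6/19x_2 ≠ 0; add h_4 = -9/19x_2^2 + 6/19x_2 to the basis.

The other S-polynomials (S(f_2,h_3), S(f_1,h_4), S(f_2,h_4), S(h_3,h_4)) all reduce to 0 modulo the current basis, so we have a Gröbner basis.
Inter-reduce: drop elements whose leading term is divisible by another's, tail-reduce, and make monic.
Reduced Gröbner basis: {x_2^2 - 2/3x_2, x_1 + 9/19x_2}.
Label its elements g_1 = x_2^2 - 2/3x_2, g_2 = x_1 + 9/19x_2.

Reduce p = -10x_1x_2 + 2x_1 - 42/19x_2 modulo G:
  leading term x_1x_2: subtract (-10x_2)·g_2 from -10x_1x_2 + 2x_1 - 42/19x_2 → 90/19x_2^2 + 2x_1 - 42/19x_2
  leading term x_2^2: subtract (90/19)·g_1 from 90/19x_2^2 + 2x_1 - 42/19x_2 → 2x_1 + 18/19x_2
  leading term x_1: subtract (2)·g_2 from 2x_1 + 18/19x_2 → 0
  normal form = 0.
Since the normal form is 0, p ∈ I.

-10x_1x_2 + 2x_1 - 42/19x_2 lies in I (it reduces to 0).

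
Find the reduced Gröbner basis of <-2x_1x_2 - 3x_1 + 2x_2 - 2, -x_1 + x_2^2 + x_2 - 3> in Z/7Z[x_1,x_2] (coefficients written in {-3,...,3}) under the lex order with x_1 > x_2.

G = {x_1 - x_2^2 - x_2 + 3, x_2^3 - x_2^2 + x_2}

f_1 = -2x_1x_2 - 3x_1 + 2x_2 - 2, LT = x_1x_2.
f_2 = -x_1 + x_2^2 + x_2 - 3, LT = x_1.

S(f_1,f_2): lcm = x_1x_2. S = -2x_1 + x_2^3 + x_2^2 + 3x_2 + 1.
  leading term x_1: subtract (2)·f_2 from -2x_1 + x_2^3 + x_2^2 + 3x_2 + 1 → x_2^3 - x_2^2 + x_2
  leading term x_2^3: no divisor's leading term divides it; move x_2^3 to the remainder.
  leading term x_2^2: no divisor's leading term divides it; move -x_2^2 to the remainder.
  leading term x_2: no divisor's leading term divides it; move x_2 to the remainder.
  remainder x_2^3 - x_2^2 + x_2 ≠ 0; add g_3 = x_2^3 - x_2^2 + x_2 to the basis.

S(f_1,g_3): lcm = x_1x_2^3. S = -x_1x_2^2 - x_1x_2 - x_2^3 + x_2^2.
  leading term x_1x_2^2: subtract (-3x_2)·f_1 from -x_1x_2^2 - x_1x_2 - x_2^3 + x_2^2 → -3x_1x_2 - x_2^3 + x_2
  leading term x_1x_2: subtract (-2)·f_1 from -3x_1x_2 - x_2^3 + x_2 → x_1 - x_2^3 - 2x_2 + 3
  leading term x_1: subtract (-1)·f_2 from x_1 - x_2^3 - 2x_2 + 3 → -x_2^3 + x_2^2 - x_2
  leading term x_2^3: subtract (-1)·g_3 from -x_2^3 + x_2^2 - x_2 → 0
  remainder 0.

S(f_2,g_3): leading monomials are coprime, so the S-polynomial reduces to 0 (Buchberger's first criterion).
Every S-polynomial of the final basis reduces to 0, so we have a Gröbner basis.
Inter-reduce: drop elements whose leading term is divisible by another's, tail-reduce, and make monic.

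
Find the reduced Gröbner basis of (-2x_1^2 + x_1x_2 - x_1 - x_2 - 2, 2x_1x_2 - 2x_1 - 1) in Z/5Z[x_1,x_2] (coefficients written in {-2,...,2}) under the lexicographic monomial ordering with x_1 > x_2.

G = {x_1 + x_2^2 - 2x_2 + 1, x_2^3 + 2x_2^2 - 2x_2 + 2}

f_1 = -2x_1^2 + x_1x_2 - x_1 - x_2 - 2, LT = x_1^2.
f_2 = 2x_1x_2 - 2x_1 - 1, LT = x_1x_2.

S(f_1,f_2): lcm = x_1^2x_2. S = x_1^2 + 2x_1x_2^2 - 2x_1x_2 - 2x_1 - 2x_2^2 + x_2.
  reduce S modulo (f_1, f_2):
  remainder -2x_1 - 2x_2^2 - x_2 - 2 ≠ 0; add g_3 = -2x_1 - 2x_2^2 - x_2 - 2 to the basis.

S(f_2,g_3): lcm = x_1x_2. S = -x_1 - x_2^3 + 2x_2^2 - x_2 + 2.
  reduce S modulo (f_1, f_2, g_3):
  remainder -x_2^3 - 2x_2^2 + 2x_2 - 2 ≠ 0; add g_4 = -x_2^3 - 2x_2^2 + 2x_2 - 2 to the basis.

The other S-polynomials (S(f_1,g_3), S(f_1,g_4), S(f_2,g_4), S(g_3,g_4)) all reduce to 0 modulo the current basis, so we have a Gröbner basis.
Inter-reduce: drop elements whose leading term is divisible by another's, tail-reduce, and make monic.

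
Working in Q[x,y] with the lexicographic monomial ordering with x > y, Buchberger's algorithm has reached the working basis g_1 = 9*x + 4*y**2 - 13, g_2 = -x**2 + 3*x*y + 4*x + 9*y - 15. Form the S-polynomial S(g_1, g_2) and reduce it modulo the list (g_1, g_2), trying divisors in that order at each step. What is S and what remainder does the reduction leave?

S(g_1, g_2) = 4/9*x*y**2 + 3*x*y + 23/9*x + 9*y - 15; remainder on division = -16/81*y**4 - 4/3*y**3 - 40/81*y**2 + 40/3*y - 916/81.

lcm(LM(g_1), LM(g_2)) = x**2.
S = (lcm/LT(g_1))·g_1 − (lcm/LT(g_2))·g_2 = 4/9*x*y**2 + 3*x*y + 23/9*x + 9*y - 15.
Reduce S modulo (g_1, g_2) in that order:
  leading term x*y**2: subtract (4/81*y**2)·g_1 from 4/9*x*y**2 + 3*x*y + 23/9*x + 9*y - 15 → 3*x*y + 23/9*x - 16/81*y**4 + 52/81*y**2 + 9*y - 15
  leading term x*y: subtract (1/3*y)·g_1 from 3*x*y + 23/9*x - 16/81*y**4 + 52/81*y**2 + 9*y - 15 → 23/9*x - 16/81*y**4 - 4/3*y**3 + 52/81*y**2 + 40/3*y - 15
  leading term x: subtract (23/81)·g_1 from 23/9*x - 16/81*y**4 - 4/3*y**3 + 52/81*y**2 + 40/3*y - 15 → -16/81*y**4 - 4/3*y**3 - 40/81*y**2 + 40/3*y - 916/81
  leading term y**4: no divisor's leading term divides it; move -16/81*y**4 to the remainder.
  leading term y**3: no divisor's leading term divides it; move -4/3*y**3 to the remainder.
  leading term y**2: no divisor's leading term divides it; move -40/81*y**2 to the remainder.
  leading term y: no divisor's leading term divides it; move 40/3*y to the remainder.
  leading term 1: no divisor's leading term divides it; move -916/81 to the remainder.
The remainder -16/81*y**4 - 4/3*y**3 - 40/81*y**2 + 40/3*y - 916/81 is nonzero, so it would be added as the next basis element.
This is the inner loop of Buchberger's algorithm — each nonzero remainder becomes a new basis element.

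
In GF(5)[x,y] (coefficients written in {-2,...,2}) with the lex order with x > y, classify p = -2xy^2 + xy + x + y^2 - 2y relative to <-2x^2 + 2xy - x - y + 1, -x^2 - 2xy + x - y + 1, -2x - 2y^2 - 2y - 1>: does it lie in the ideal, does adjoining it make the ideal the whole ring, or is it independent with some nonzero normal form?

First compute the reduced Gröbner basis of I by Buchberger's algorithm.
f_1 = -2x^2 + 2xy - x - y + 1, LT = x^2.
f_2 = -x^2 - 2xy + x - y + 1, LT = x^2.
f_3 = -2x - 2y^2 - 2y - 1, LT = x.

S(f_1,f_2): lcm = x^2. S = 2xy - x + 2y - 2.
  reduce S modulo (f_1, f_2, f_3):
  remainder -2y^3 - y^2 + 2y + 1 ≠ 0; add h_4 = -2y^3 - y^2 + 2y + 1 to the basis.

S(f_1,f_3): lcm = x^2. S = -xy^2 - 2xy - 2y + 2.
  reduce S modulo (f_1, f_2, f_3, h_4):
  remainder y^2 + 2y + 2 ≠ 0; add h_5 = y^2 + 2y + 2 to the basis.

The other S-polynomials (S(f_2,f_3), S(f_1,h_4), S(f_2,h_4), S(f_3,h_4), S(f_1,h_5), S(f_2,h_5), S(f_3,h_5), S(h_4,h_5)) all reduce to 0 modulo the current basis, so we have a Gröbner basis.
Inter-reduce: drop elements whose leading term is divisible by another's, tail-reduce, and make monic.
Reduced Gröbner basis: {x - y + 1, y^2 + 2y + 2}.
Label its elements g_1 = x - y + 1, g_2 = y^2 + 2y + 2.

Reduce p = -2xy^2 + xy + x + y^2 - 2y modulo G:
  leading term xy^2: subtract (-2y^2)·g_1 from -2xy^2 + xy + x + y^2 - 2y → xy + x - 2y^3 - 2y^2 - 2y
  leading term xy: subtract (y)·g_1 from xy + x - 2y^3 - 2y^2 - 2y → x - 2y^3 - y^2 + 2y
  leading term x: subtract (1)·g_1 from x - 2y^3 - y^2 + 2y → -2y^3 - y^2 - 2y - 1
  leading term y^3: subtract (-2y)·g_2 from -2y^3 - y^2 - 2y - 1 → -2y^2 + 2y - 1
  leading term y^2: subtract (-2)·g_2 from -2y^2 + 2y - 1 → y - 2
  leading term y: no divisor's leading term divides it; move y to the remainder.
  leading term 1: no divisor's leading term divides it; move -2 to the remainder.
  normal form = y - 2.
The normal form is nonzero, so p ∉ I. Since p minus its normal form lies in I, I + (p) = I + (r) where r = y - 2; decide whether this ideal is the whole ring.
Run Buchberger on G together with r (pairs among the g_i already reduce to 0 since G is a Gröbner basis):
g_1 = x - y + 1, LT = x.
g_2 = y^2 + 2y + 2, LT = y^2.
r = y - 2, LT = y.

The S-polynomials (S(g_1,g_2), S(g_1,r), S(g_2,r)) all reduce to 0 modulo the current basis, so we have a Gröbner basis.
Inter-reduce: drop elements whose leading term is divisible by another's, tail-reduce, and make monic.
Reduced Gröbner basis: {x - 1, y - 2}.
The reduced Gröbner basis of I + (p) is {x - 1, y - 2} ≠ {1}, a proper ideal, so the enlarged system stays consistent: p is independent of I, with normal form y - 2.

-2xy^2 + xy + x + y^2 - 2y is independent of I; its normal form modulo I is y - 2.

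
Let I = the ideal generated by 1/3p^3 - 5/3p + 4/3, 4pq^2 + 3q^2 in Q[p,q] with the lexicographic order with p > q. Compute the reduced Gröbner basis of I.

G = {p^3 - 5p + 4, q^2}

f_1 = 1/3p^3 - 5/3p + 4/3, LT = p^3.
f_2 = 4pq^2 + 3q^2, LT = pq^2.

S(f_1,f_2): lcm = p^3q^2. S = -3/4p^2q^2 - 5pq^2 + 4q^2.
  leading term p^2q^2: subtract (-3/16p)·f_2 from -3/4p^2q^2 - 5pq^2 + 4q^2 → -71/16pq^2 + 4q^2
  leading term pq^2: subtract (-71/64)·f_2 from -71/16pq^2 + 4q^2 → 469/64q^2
  leading term q^2: no divisor's leading term divides it; move 469/64q^2 to the remainder.
  remainder 469/64q^2 ≠ 0; add g_3 = 469/64q^2 to the basis.

S(f_1,g_3): leading monomials are coprime, so the S-polynomial reduces to 0 (Buchberger's first criterion).
S(f_2,g_3): lcm = pq^2. S = 3/4q^2.
  leading term q^2: subtract (48/469)·g_3 from 3/4q^2 → 0
  remainder 0.

Every S-polynomial of the final basis reduces to 0, so we have a Gröbner basis.
Inter-reduce: drop elements whose leading term is divisible by another's, tail-reduce, and make monic.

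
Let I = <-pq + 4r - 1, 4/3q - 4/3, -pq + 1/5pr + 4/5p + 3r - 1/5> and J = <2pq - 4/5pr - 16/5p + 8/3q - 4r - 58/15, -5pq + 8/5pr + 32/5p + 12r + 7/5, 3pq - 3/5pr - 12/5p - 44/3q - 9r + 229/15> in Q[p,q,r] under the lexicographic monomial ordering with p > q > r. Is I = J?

Yes, the ideals are equal.

For a fixed monomial order, each ideal has a unique reduced Gröbner basis; comparing bases decides equality.
Buchberger on the first generating set:
f_1 = -pq + 4r - 1, LT = pq.
f_2 = 4/3q - 4/3, LT = q.
f_3 = -pq + 1/5pr + 4/5p + 3r - 1/5, LT = pq.

S(f_1,f_2): lcm = pq. S = p - 4r + 1.
  leading term p: no divisor's leading term divides it; move p to the remainder.
  leading term r: no divisor's leading term divides it; move -4r to the remainder.
  leading term 1: no divisor's leading term divides it; move 1 to the remainder.
  remainder p - 4r + 1 ≠ 0; add g_4 = p - 4r + 1 to the basis.

S(f_1,f_3): lcm = pq. S = 1/5pr + 4/5p - r + 4/5.
  leading term pr: subtract (1/5r)·g_4 from 1/5pr + 4/5p - r + 4/5 → 4/5p + 4/5r^2 - 6/5r + 4/5
  leading term p: subtract (4/5)·g_4 from 4/5p + 4/5r^2 - 6/5r + 4/5 → 4/5r^2 + 2r
  leading term r^2: no divisor's leading term divides it; move 4/5r^2 to the remainder.
  leading term r: no divisor's leading term divides it; move 2r to the remainder.
  remainder 4/5r^2 + 2r ≠ 0; add g_5 = 4/5r^2 + 2r to the basis.

The other S-polynomials (S(f_2,f_3), S(f_1,g_4), S(f_2,g_4), S(f_3,g_4), S(f_1,g_5), S(f_2,g_5), S(f_3,g_5), S(g_4,g_5)) all reduce to 0 modulo the current basis, so we have a Gröbner basis.
Inter-reduce: drop elements whose leading term is divisible by another's, tail-reduce, and make monic.
Reduced Gröbner basis: {p - 4r + 1, q - 1, r^2 + 5/2r}.

Buchberger on the second generating set:
h_1 = 2pq - 4/5pr - 16/5p + 8/3q - 4r - 58/15, LT = pq.
h_2 = -5pq + 8/5pr + 32/5p + 12r + 7/5, LT = pq.
h_3 = 3pq - 3/5pr - 12/5p - 44/3q - 9r + 229/15, LT = pq.

S(h_1,h_2): lcm = pq. S = -2/25pr - 8/25p + 4/3q + 2/5r - 124/75.
  leading term pr: no divisor's leading term divides it; move -2/25pr to the remainder.
  leading term p: no divisor's leading term divides it; move -8/25p to the remainder.
  leading term q: no divisor's leading term divides it; move 4/3q to the remainder.
  leading term r: no divisor's leading term divides it; move 2/5r to the remainder.
  leading term 1: no divisor's leading term divides it; move -124/75 to the remainder.
  remainder -2/25pr - 8/25p + 4/3q + 2/5r - 124/75 ≠ 0; add k_4 = -2/25pr - 8/25p + 4/3q + 2/5r - 124/75 to the basis.

S(h_1,h_3): lcm = pq. S = -1/5pr - 4/5p + 56/9q + r - 316/45.
  leading term pr: subtract (5/2)·k_4 from -1/5pr - 4/5p + 56/9q + r - 316/45 → 26/9q - 26/9
  leading term q: no divisor's leading term divides it; move 26/9q to the remainder.
  leading term 1: no divisor's leading term divides it; move -26/9 to the remainder.
  remainder 26/9q - 26/9 ≠ 0; add k_5 = 26/9q - 26/9 to the basis.

S(h_1,k_4): lcm = pqr. S = -4pq - 2/5pr^2 - 8/5pr + 50/3q^2 + 19/3qr - 62/3q - 2r^2 - 29/15r.
  leading term pq: subtract (-2)·h_1 from -4pq - 2/5pr^2 - 8/5pr + 50/3q^2 + 19/3qr - 62/3q - 2r^2 - 29/15r → -2/5pr^2 - 16/5pr - 32/5p + 50/3q^2 + 19/3qr - 46/3q - 2r^2 - 149/15r - 116/15
  leading term pr^2: subtract (5r)·k_4 from -2/5pr^2 - 16/5pr - 32/5p + 50/3q^2 + 19/3qr - 46/3q - 2r^2 - 149/15r - 116/15 → -8/5pr - 32/5p + 50/3q^2 - 1/3qr - 46/3q - 4r^2 - 5/3r - 116/15
  leading term pr: subtract (20)·k_4 from -8/5pr - 32/5p + 50/3q^2 - 1/3qr - 46/3q - 4r^2 - 5/3r - 116/15 → 50/3q^2 - 1/3qr - 42q - 4r^2 - 29/3r + 76/3
  leading term q^2: subtract (75/13q)·k_5 from 50/3q^2 - 1/3qr - 42q - 4r^2 - 29/3r + 76/3 → -1/3qr - 76/3q - 4r^2 - 29/3r + 76/3
  leading term qr: subtract (-3/26r)·k_5 from -1/3qr - 76/3q - 4r^2 - 29/3r + 76/3 → -76/3q - 4r^2 - 10r + 76/3
  leading term q: subtract (-114/13)·k_5 from -76/3q - 4r^2 - 10r + 76/3 → -4r^2 - 10r
  leading term r^2: no divisor's leading term divides it; move -4r^2 to the remainder.
  leading term r: no divisor's leading term divides it; move -10r to the remainder.
  remainder -4r^2 - 10r ≠ 0; add k_6 = -4r^2 - 10r to the basis.

S(h_1,k_5): lcm = pq. S = -2/5pr - 3/5p + 4/3q - 2r - 29/15.
  leading term pr: subtract (5)·k_4 from -2/5pr - 3/5p + 4/3q - 2r - 29/15 → p - 16/3q - 4r + 19/3
  leading term p: no divisor's leading term divides it; move p to the remainder.
  leading term q: subtract (-24/13)·k_5 from -16/3q - 4r + 19/3 → -4r + 1
  leading term r: no divisor's leading term divides it; move -4r to the remainder.
  leading term 1: no divisor's leading term divides it; move 1 to the remainder.
  remainder p - 4r + 1 ≠ 0; add k_7 = p - 4r + 1 to the basis.

The other S-polynomials (S(h_2,h_3), S(h_2,k_4), S(h_3,k_4), S(h_2,k_5), S(h_3,k_5), S(k_4,k_5), S(h_1,k_6), S(h_2,k_6), S(h_3,k_6), S(k_4,k_6), S(k_5,k_6), S(h_1,k_7), S(h_2,k_7), S(h_3,k_7), S(k_4,k_7), S(k_5,k_7), S(k_6,k_7)) all reduce to 0 modulo the current basis, so we have a Gröbner basis.
Inter-reduce: drop elements whose leading term is divisible by another's, tail-reduce, and make monic.
Reduced Gröbner basis: {p - 4r + 1, q - 1, r^2 + 5/2r}.

The two bases agree; hence the ideals are identical.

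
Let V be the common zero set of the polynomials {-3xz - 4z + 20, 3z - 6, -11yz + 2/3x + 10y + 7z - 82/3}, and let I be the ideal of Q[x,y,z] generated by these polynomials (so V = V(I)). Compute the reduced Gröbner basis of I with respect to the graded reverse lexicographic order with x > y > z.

This is the nonlinear analogue of row-reducing a linear system.

f_1 = -3xz - 4z + 20, LT = xz.
f_2 = 3z - 6, LT = z.
f_3 = -11yz + 2/3x + 10y + 7z - 82/3, LT = yz.

S(f_1,f_2): lcm = xz. S = 2x + 4/3z - 20/3.
  leading term x: no divisor's leading term divides it; move 2x to the remainder.
  leading term z: subtract (4/9)·f_2 from 4/3z - 20/3 → -4
  leading term 1: no divisor's leading term divides it; move -4 to the remainder.
  remainder 2x - 4 ≠ 0; add g_4 = 2x - 4 to the basis.

S(f_1,f_3): lcm = xyz. S = 2/33x^2 + 10/11xy + 7/11xz + 4/3yz - 82/33x - 20/3y.
  leading term x^2: subtract (1/33x)·g_4 from 2/33x^2 + 10/11xy + 7/11xz + 4/3yz - 82/33x - 20/3y → 10/11xy + 7/11xz + 4/3yz - 26/11x - 20/3y
  leading term xy: subtract (5/11y)·g_4 from 10/11xy + 7/11xz + 4/3yz - 26/11x - 20/3y → 7/11xz + 4/3yz - 26/11x - 160/33y
  leading term xz: subtract (-7/33)·f_1 from 7/11xz + 4/3yz - 26/11x - 160/33y → 4/3yz - 26/11x - 160/33y - 28/33z + 140/33
  leading term yz: subtract (4/9y)·f_2 from 4/3yz - 26/11x - 160/33y - 28/33z + 140/33 → -26/11x - 24/11y - 28/33z + 140/33
  leading term x: subtract (-13/11)·g_4 from -26/11x - 24/11y - 28/33z + 140/33 → -24/11y - 28/33z - 16/33
  leading term y: no divisor's leading term divides it; move -24/11y to the remainder.
  leading term z: subtract (-28/99)·f_2 from -28/33z - 16/33 → -24/11
  leading term 1: no divisor's leading term divides it; move -24/11 to the remainder.
  remainder -24/11y - 24/11 ≠ 0; add g_5 = -24/11y - 24/11 to the basis.

The other S-polynomials (S(f_2,f_3), S(f_1,g_4), S(f_2,g_4), S(f_3,g_4), S(f_1,g_5), S(f_2,g_5), S(f_3,g_5), S(g_4,g_5)) all reduce to 0 modulo the current basis, so we have a Gröbner basis.
Inter-reduce: drop elements whose leading term is divisible by another's, tail-reduce, and make monic.

G = {x - 2, y + 1, z - 2}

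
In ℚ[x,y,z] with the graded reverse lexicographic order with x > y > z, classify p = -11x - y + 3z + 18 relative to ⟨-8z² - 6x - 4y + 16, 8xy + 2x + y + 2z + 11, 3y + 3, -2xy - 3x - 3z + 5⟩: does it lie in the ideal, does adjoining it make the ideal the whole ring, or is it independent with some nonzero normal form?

First compute the reduced Gröbner basis of I by Buchberger's algorithm.
f_1 = -8z² - 6x - 4y + 16, LT = z².
f_2 = 8xy + 2x + y + 2z + 11, LT = xy.
f_3 = 3y + 3, LT = y.
f_4 = -2xy - 3x - 3z + 5, LT = xy.

S(f_2,f_3): lcm = xy. S = -¾x + ⅛y + ¼z + 11/8.
  leading term x: no divisor's leading term divides it; move -¾x to the remainder.
  leading term y: subtract (1/24)·f_3 from ⅛y + ¼z + 11/8 → ¼z + 5/4
  leading term z: no divisor's leading term divides it; move ¼z to the remainder.
  leading term 1: no divisor's leading term divides it; move 5/4 to the remainder.
  remainder -¾x + ¼z + 5/4 ≠ 0; add h_5 = -¾x + ¼z + 5/4 to the basis.

S(f_2,f_4): lcm = xy. S = -5/4x + ⅛y - 5/4z + 31/8.
  leading term x: subtract (5/3)·h_5 from -5/4x + ⅛y - 5/4z + 31/8 → ⅛y - 5/3z + 43/24
  leading term y: subtract (1/24)·f_3 from ⅛y - 5/3z + 43/24 → -5/3z + 5/3
  leading term z: no divisor's leading term divides it; move -5/3z to the remainder.
  leading term 1: no divisor's leading term divides it; move 5/3 to the remainder.
  remainder -5/3z + 5/3 ≠ 0; add h_6 = -5/3z + 5/3 to the basis.

The other S-polynomials (S(f_1,f_2), S(f_1,f_3), S(f_1,f_4), S(f_3,f_4), S(f_1,h_5), S(f_2,h_5), S(f_3,h_5), S(f_4,h_5), S(f_1,h_6), S(f_2,h_6), S(f_3,h_6), S(f_4,h_6), S(h_5,h_6)) all reduce to 0 modulo the current basis, so we have a Gröbner basis.
Inter-reduce: drop elements whose leading term is divisible by another's, tail-reduce, and make monic.
Reduced Gröbner basis: {x - 2, y + 1, z - 1}.
Label its elements g_1 = x - 2, g_2 = y + 1, g_3 = z - 1.

Reduce p = -11x - y + 3z + 18 modulo G:
  leading term x: subtract (-11)·g_1 from -11x - y + 3z + 18 → -y + 3z - 4
  leading term y: subtract (-1)·g_2 from -y + 3z - 4 → 3z - 3
  leading term z: subtract (3)·g_3 from 3z - 3 → 0
  normal form = 0.
Since the normal form is 0, p ∈ I.

-11x - y + 3z + 18 lies in I (it reduces to 0).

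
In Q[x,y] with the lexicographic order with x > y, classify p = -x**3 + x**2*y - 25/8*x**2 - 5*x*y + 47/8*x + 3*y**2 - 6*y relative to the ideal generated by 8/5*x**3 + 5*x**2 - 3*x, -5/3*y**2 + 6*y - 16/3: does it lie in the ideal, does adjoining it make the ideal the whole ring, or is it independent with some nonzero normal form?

First compute the reduced Gröbner basis of I by Buchberger's algorithm.
f_1 = 8/5*x**3 + 5*x**2 - 3*x, LT = x**3.
f_2 = -5/3*y**2 + 6*y - 16/3, LT = y**2.

The S-polynomials (S(f_1,f_2)) all reduce to 0 modulo the current basis, so we have a Gröbner basis.
Inter-reduce: drop elements whose leading term is divisible by another's, tail-reduce, and make monic.
Reduced Gröbner basis: {x**3 + 25/8*x**2 - 15/8*x, y**2 - 18/5*y + 16/5}.
Label its elements g_1 = x**3 + 25/8*x**2 - 15/8*x, g_2 = y**2 - 18/5*y + 16/5.

Reduce p = -x**3 + x**2*y - 25/8*x**2 - 5*x*y + 47/8*x + 3*y**2 - 6*y modulo G:
  leading term x**3: subtract (-1)·g_1 from -x**3 + x**2*y - 25/8*x**2 - 5*x*y + 47/8*x + 3*y**2 - 6*y → x**2*y - 5*x*y + 4*x + 3*y**2 - 6*y
  leading term x**2*y: no divisor's leading term divides it; move x**2*y to the remainder.
  leading term x*y: no divisor's leading term divides it; move -5*x*y to the remainder.
  leading term x: no divisor's leading term divides it; move 4*x to the remainder.
  leading term y**2: subtract (3)·g_2 from 3*y**2 - 6*y → 24/5*y - 48/5
  leading term y: no divisor's leading term divides it; move 24/5*y to the remainder.
  leading term 1: no divisor's leading term divides it; move -48/5 to the remainder.
  normal form = x**2*y - 5*x*y + 4*x + 24/5*y - 48/5.
The normal form is nonzero, so p ∉ I. Since p minus its normal form lies in I, I + (p) = I + (r) where r = x**2*y - 5*x*y + 4*x + 24/5*y - 48/5; decide whether this ideal is the whole ring.
Run Buchberger on G together with r (pairs among the g_i already reduce to 0 since G is a Gröbner basis):
g_1 = x**3 + 25/8*x**2 - 15/8*x, LT = x**3.
g_2 = y**2 - 18/5*y + 16/5, LT = y**2.
r = x**2*y - 5*x*y + 4*x + 24/5*y - 48/5, LT = x**2*y.

S(g_1,r): lcm = x**3*y. S = 65/8*x**2*y - 4*x**2 - 267/40*x*y + 48/5*x.
  reduce S modulo (g_1, g_2, r):
  remainder -4*x**2 + 679/20*x*y - 229/10*x - 39*y + 78 ≠ 0; add m_4 = -4*x**2 + 679/20*x*y - 229/10*x - 39*y + 78 to the basis.

S(g_2,r): lcm = x**2*y**2. S = -18/5*x**2*y + 16/5*x**2 + 5*x*y**2 - 4*x*y - 24/5*y**2 + 48/5*y.
  reduce S modulo (g_1, g_2, r, m_4):
  remainder 579/25*x*y - 498/25*x - 108/5*y + 216/5 ≠ 0; add m_5 = 579/25*x*y - 498/25*x - 108/5*y + 216/5 to the basis.

S(g_1,m_4): lcm = x**3. S = 679/80*x**2*y - 13/5*x**2 - 39/4*x*y + 141/8*x.
  reduce S modulo (g_1, g_2, r, m_4, m_5):
  remainder 1485/193*x - 105867/19300*y + 105867/9650 ≠ 0; add m_6 = 1485/193*x - 105867/19300*y + 105867/9650 to the basis.

S(r,m_4): lcm = x**2*y. S = 679/80*x*y**2 - 429/40*x*y + 4*x - 39/4*y**2 + 243/10*y - 48/5.
  reduce S modulo (g_1, g_2, r, m_4, m_5, m_6):
  remainder 16713/5000*y - 16713/2500 ≠ 0; add m_7 = 16713/5000*y - 16713/2500 to the basis.

The other S-polynomials (S(g_1,g_2), S(g_2,m_4), S(g_1,m_5), S(g_2,m_5), S(r,m_5), S(m_4,m_5), S(g_1,m_6), S(g_2,m_6), S(r,m_6), S(m_4,m_6), S(m_5,m_6), S(g_1,m_7), S(g_2,m_7), S(r,m_7), S(m_4,m_7), S(m_5,m_7), S(m_6,m_7)) all reduce to 0 modulo the current basis, so we have a Gröbner basis.
Inter-reduce: drop elements whose leading term is divisible by another's, tail-reduce, and make monic.
Reduced Gröbner basis: {x, y - 2}.
The reduced Gröbner basis of I + (p) is {x, y - 2} ≠ {1}, a proper ideal, so the enlarged system stays consistent: p is independent of I, with normal form x**2*y - 5*x*y + 4*x + 24/5*y - 48/5.

-x**3 + x**2*y - 25/8*x**2 - 5*x*y + 47/8*x + 3*y**2 - 6*y is independent of I; its normal form modulo I is x**2*y - 5*x*y + 4*x + 24/5*y - 48/5.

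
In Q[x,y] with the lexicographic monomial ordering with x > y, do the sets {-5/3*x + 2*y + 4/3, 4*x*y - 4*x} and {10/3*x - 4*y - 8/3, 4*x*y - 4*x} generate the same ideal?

Two ideals are equal iff their reduced Gröbner bases coincide (the reduced basis is unique for a fixed ordering).
Buchberger on the first generating set:
f_1 = -5/3*x + 2*y + 4/3, LT = x.
f_2 = 4*x*y - 4*x, LT = x*y.

S(f_1,f_2): lcm = x*y. S = x - 6/5*y**2 - 4/5*y.
  reduce S modulo (f_1, f_2):
  remainder -6/5*y**2 + 2/5*y + 4/5 ≠ 0; add g_3 = -6/5*y**2 + 2/5*y + 4/5 to the basis.

The other S-polynomials (S(f_1,g_3), S(f_2,g_3)) all reduce to 0 modulo the current basis, so we have a Gröbner basis.
Inter-reduce: drop elements whose leading term is divisible by another's, tail-reduce, and make monic.
Reduced Gröbner basis: {x - 6/5*y - 4/5, y**2 - 1/3*y - 2/3}.

Buchberger on the second generating set:
h_1 = 10/3*x - 4*y - 8/3, LT = x.
h_2 = 4*x*y - 4*x, LT = x*y.

S(h_1,h_2): lcm = x*y. S = x - 6/5*y**2 - 4/5*y.
  reduce S modulo (h_1, h_2):
  remainder -6/5*y**2 + 2/5*y + 4/5 ≠ 0; add k_3 = -6/5*y**2 + 2/5*y + 4/5 to the basis.

The other S-polynomials (S(h_1,k_3), S(h_2,k_3)) all reduce to 0 modulo the current basis, so we have a Gröbner basis.
Inter-reduce: drop elements whose leading term is divisible by another's, tail-reduce, and make monic.
Reduced Gröbner basis: {x - 6/5*y - 4/5, y**2 - 1/3*y - 2/3}.

These coincide, so the ideals are equal.

Yes, the ideals are equal.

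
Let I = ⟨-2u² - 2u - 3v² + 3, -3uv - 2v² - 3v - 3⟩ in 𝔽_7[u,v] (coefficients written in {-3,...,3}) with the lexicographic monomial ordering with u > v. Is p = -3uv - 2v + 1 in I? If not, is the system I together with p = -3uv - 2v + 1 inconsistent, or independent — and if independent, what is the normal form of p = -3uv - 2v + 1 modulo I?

Adjoining -3uv - 2v + 1 makes the ideal the whole ring: the system is inconsistent.

First compute the reduced Gröbner basis of I by Buchberger's algorithm.
f_1 = -2u² - 2u - 3v² + 3, LT = u².
f_2 = -3uv - 2v² - 3v - 3, LT = uv.

S(f_1,f_2): lcm = u²v. S = -3uv² - u - 2v³ + 2v.
  reduce S modulo (f_1, f_2):
  remainder -u + 3v² - 2v ≠ 0; add h_3 = -u + 3v² - 2v to the basis.

S(f_1,h_3): lcm = u². S = 3uv² - 2uv + u - 2v² + 2.
  reduce S modulo (f_1, f_2, h_3):
  remainder -2v³ - 3v² - 3v - 3 ≠ 0; add h_4 = -2v³ - 3v² - 3v - 3 to the basis.

The other S-polynomials (S(f_2,h_3), S(f_1,h_4), S(f_2,h_4), S(h_3,h_4)) all reduce to 0 modulo the current basis, so we have a Gröbner basis.
Inter-reduce: drop elements whose leading term is divisible by another's, tail-reduce, and make monic.
Reduced Gröbner basis: {u - 3v² + 2v, v³ - 2v² - 2v - 2}.
Label its elements g_1 = u - 3v² + 2v, g_2 = v³ - 2v² - 2v - 2.

Reduce p = -3uv - 2v + 1 modulo G:
  leading term uv: subtract (-3v)·g_1 from -3uv - 2v + 1 → -2v³ - v² - 2v + 1
  leading term v³: subtract (-2)·g_2 from -2v³ - v² - 2v + 1 → 2v² + v - 3
  leading term v²: no divisor's leading term divides it; move 2v² to the remainder.
  leading term v: no divisor's leading term divides it; move v to the remainder.
  leading term 1: no divisor's leading term divides it; move -3 to the remainder.
  normal form = 2v² + v - 3.
The normal form is nonzero, so p ∉ I. Since p minus its normal form lies in I, I + (p) = I + (r) where r = 2v² + v - 3; decide whether this ideal is the whole ring.
Run Buchberger on G together with r (pairs among the g_i already reduce to 0 since G is a Gröbner basis):
g_1 = u - 3v² + 2v, LT = u.
g_2 = v³ - 2v² - 2v - 2, LT = v³.
r = 2v² + v - 3, LT = v².

S(g_2,r): lcm = v³. S = v² + 3v - 2.
  reduce S modulo (g_1, g_2, r):
  remainder -v + 3 ≠ 0; add m_4 = -v + 3 to the basis.

S(g_2,m_4): lcm = v³. S = v² - 2v - 2.
  reduce S modulo (g_1, g_2, r, m_4):
  remainder -1 ≠ 0; add m_5 = -1 to the basis.

The other S-polynomials (S(g_1,g_2), S(g_1,r), S(g_1,m_4), S(r,m_4), S(g_1,m_5), S(g_2,m_5), S(r,m_5), S(m_4,m_5)) all reduce to 0 modulo the current basis, so we have a Gröbner basis.
Inter-reduce: drop elements whose leading term is divisible by another's, tail-reduce, and make monic.
Reduced Gröbner basis: {1}.
The reduced Gröbner basis of I + (p) is {1}: the ideal is the whole ring, so the enlarged system has no common solution — adjoining p is inconsistent.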